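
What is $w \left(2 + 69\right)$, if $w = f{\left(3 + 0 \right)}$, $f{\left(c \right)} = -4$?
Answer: $-284$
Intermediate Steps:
$w = -4$
$w \left(2 + 69\right) = - 4 \left(2 + 69\right) = \left(-4\right) 71 = -284$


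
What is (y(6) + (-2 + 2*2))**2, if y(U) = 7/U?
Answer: 361/36 ≈ 10.028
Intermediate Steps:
(y(6) + (-2 + 2*2))**2 = (7/6 + (-2 + 2*2))**2 = (7*(1/6) + (-2 + 4))**2 = (7/6 + 2)**2 = (19/6)**2 = 361/36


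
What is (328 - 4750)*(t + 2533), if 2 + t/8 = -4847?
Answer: 160337298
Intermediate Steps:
t = -38792 (t = -16 + 8*(-4847) = -16 - 38776 = -38792)
(328 - 4750)*(t + 2533) = (328 - 4750)*(-38792 + 2533) = -4422*(-36259) = 160337298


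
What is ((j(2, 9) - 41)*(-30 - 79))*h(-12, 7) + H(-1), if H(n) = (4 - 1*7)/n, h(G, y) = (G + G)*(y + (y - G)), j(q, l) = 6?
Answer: -2380557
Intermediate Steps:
h(G, y) = 2*G*(-G + 2*y) (h(G, y) = (2*G)*(-G + 2*y) = 2*G*(-G + 2*y))
H(n) = -3/n (H(n) = (4 - 7)/n = -3/n)
((j(2, 9) - 41)*(-30 - 79))*h(-12, 7) + H(-1) = ((6 - 41)*(-30 - 79))*(2*(-12)*(-1*(-12) + 2*7)) - 3/(-1) = (-35*(-109))*(2*(-12)*(12 + 14)) - 3*(-1) = 3815*(2*(-12)*26) + 3 = 3815*(-624) + 3 = -2380560 + 3 = -2380557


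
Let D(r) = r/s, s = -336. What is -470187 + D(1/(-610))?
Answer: -96369527519/204960 ≈ -4.7019e+5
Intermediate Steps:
D(r) = -r/336 (D(r) = r/(-336) = r*(-1/336) = -r/336)
-470187 + D(1/(-610)) = -470187 - 1/336/(-610) = -470187 - 1/336*(-1/610) = -470187 + 1/204960 = -96369527519/204960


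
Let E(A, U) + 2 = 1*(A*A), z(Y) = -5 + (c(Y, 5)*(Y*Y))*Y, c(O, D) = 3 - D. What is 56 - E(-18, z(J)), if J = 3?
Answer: -266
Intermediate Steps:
z(Y) = -5 - 2*Y³ (z(Y) = -5 + ((3 - 1*5)*(Y*Y))*Y = -5 + ((3 - 5)*Y²)*Y = -5 + (-2*Y²)*Y = -5 - 2*Y³)
E(A, U) = -2 + A² (E(A, U) = -2 + 1*(A*A) = -2 + 1*A² = -2 + A²)
56 - E(-18, z(J)) = 56 - (-2 + (-18)²) = 56 - (-2 + 324) = 56 - 1*322 = 56 - 322 = -266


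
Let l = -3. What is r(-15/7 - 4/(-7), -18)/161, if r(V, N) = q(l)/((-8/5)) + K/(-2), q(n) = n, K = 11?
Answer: -29/1288 ≈ -0.022516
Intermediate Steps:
r(V, N) = -29/8 (r(V, N) = -3/((-8/5)) + 11/(-2) = -3/((-8*⅕)) + 11*(-½) = -3/(-8/5) - 11/2 = -3*(-5/8) - 11/2 = 15/8 - 11/2 = -29/8)
r(-15/7 - 4/(-7), -18)/161 = -29/8/161 = -29/8*1/161 = -29/1288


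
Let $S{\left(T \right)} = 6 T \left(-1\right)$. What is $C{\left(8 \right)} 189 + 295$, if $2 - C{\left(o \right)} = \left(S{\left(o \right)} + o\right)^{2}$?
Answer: $-301727$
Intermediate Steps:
$S{\left(T \right)} = - 6 T$
$C{\left(o \right)} = 2 - 25 o^{2}$ ($C{\left(o \right)} = 2 - \left(- 6 o + o\right)^{2} = 2 - \left(- 5 o\right)^{2} = 2 - 25 o^{2}$)
$C{\left(8 \right)} 189 + 295 = \left(2 - 25 \cdot 8^{2}\right) 189 + 295 = \left(2 - 1600\right) 189 + 295 = \left(-1598\right) 189 + 295 = -302022 + 295 = -301727$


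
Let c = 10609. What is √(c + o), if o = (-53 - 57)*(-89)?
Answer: √20399 ≈ 142.82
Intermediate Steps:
o = 9790 (o = -110*(-89) = 9790)
√(c + o) = √(10609 + 9790) = √20399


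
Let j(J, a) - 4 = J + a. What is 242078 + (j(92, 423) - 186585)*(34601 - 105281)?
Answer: 13151386958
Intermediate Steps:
j(J, a) = 4 + J + a (j(J, a) = 4 + (J + a) = 4 + J + a)
242078 + (j(92, 423) - 186585)*(34601 - 105281) = 242078 + ((4 + 92 + 423) - 186585)*(34601 - 105281) = 242078 + (519 - 186585)*(-70680) = 242078 - 186066*(-70680) = 242078 + 13151144880 = 13151386958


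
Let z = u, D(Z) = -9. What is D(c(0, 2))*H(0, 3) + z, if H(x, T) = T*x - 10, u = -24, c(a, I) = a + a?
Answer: 66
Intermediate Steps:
c(a, I) = 2*a
H(x, T) = -10 + T*x
z = -24
D(c(0, 2))*H(0, 3) + z = -9*(-10 + 3*0) - 24 = -9*(-10 + 0) - 24 = -9*(-10) - 24 = 90 - 24 = 66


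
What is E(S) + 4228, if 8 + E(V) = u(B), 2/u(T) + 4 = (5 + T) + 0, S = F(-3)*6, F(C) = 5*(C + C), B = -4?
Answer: 12658/3 ≈ 4219.3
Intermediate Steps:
F(C) = 10*C (F(C) = 5*(2*C) = 10*C)
S = -180 (S = (10*(-3))*6 = -30*6 = -180)
u(T) = 2/(1 + T) (u(T) = 2/(-4 + ((5 + T) + 0)) = 2/(-4 + (5 + T)) = 2/(1 + T))
E(V) = -26/3 (E(V) = -8 + 2/(1 - 4) = -8 + 2/(-3) = -8 + 2*(-1/3) = -8 - 2/3 = -26/3)
E(S) + 4228 = -26/3 + 4228 = 12658/3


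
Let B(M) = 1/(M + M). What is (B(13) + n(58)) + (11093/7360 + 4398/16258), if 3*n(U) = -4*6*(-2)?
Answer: 13857113521/777782720 ≈ 17.816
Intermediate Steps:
n(U) = 16 (n(U) = (-4*6*(-2))/3 = (-24*(-2))/3 = (⅓)*48 = 16)
B(M) = 1/(2*M)
(B(13) + n(58)) + (11093/7360 + 4398/16258) = ((½)/13 + 16) + (11093/7360 + 4398/16258) = ((½)*(1/13) + 16) + (11093*(1/7360) + 4398*(1/16258)) = (1/26 + 16) + (11093/7360 + 2199/8129) = 417/26 + 106359637/59829440 = 13857113521/777782720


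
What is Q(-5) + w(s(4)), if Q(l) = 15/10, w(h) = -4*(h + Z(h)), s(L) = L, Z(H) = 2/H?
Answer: -33/2 ≈ -16.500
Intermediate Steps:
w(h) = -8/h - 4*h (w(h) = -4*(h + 2/h) = -8/h - 4*h)
Q(l) = 3/2 (Q(l) = 15*(⅒) = 3/2)
Q(-5) + w(s(4)) = 3/2 + (-8/4 - 4*4) = 3/2 + (-8*¼ - 16) = 3/2 + (-2 - 16) = 3/2 - 18 = -33/2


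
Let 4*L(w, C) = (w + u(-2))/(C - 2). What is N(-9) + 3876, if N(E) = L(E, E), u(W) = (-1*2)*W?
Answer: 170549/44 ≈ 3876.1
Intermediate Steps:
u(W) = -2*W
L(w, C) = (4 + w)/(4*(-2 + C)) (L(w, C) = ((w - 2*(-2))/(C - 2))/4 = ((w + 4)/(-2 + C))/4 = ((4 + w)/(-2 + C))/4 = (4 + w)/(4*(-2 + C)))
N(E) = (4 + E)/(4*(-2 + E))
N(-9) + 3876 = (4 - 9)/(4*(-2 - 9)) + 3876 = (1/4)*(-5)/(-11) + 3876 = (1/4)*(-1/11)*(-5) + 3876 = 5/44 + 3876 = 170549/44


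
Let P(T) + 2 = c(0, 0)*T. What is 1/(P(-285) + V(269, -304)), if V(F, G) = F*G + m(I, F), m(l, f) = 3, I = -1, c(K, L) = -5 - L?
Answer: -1/80350 ≈ -1.2446e-5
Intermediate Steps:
P(T) = -2 - 5*T (P(T) = -2 + (-5 - 1*0)*T = -2 + (-5 + 0)*T = -2 - 5*T)
V(F, G) = 3 + F*G (V(F, G) = F*G + 3 = 3 + F*G)
1/(P(-285) + V(269, -304)) = 1/((-2 - 5*(-285)) + (3 + 269*(-304))) = 1/((-2 + 1425) + (3 - 81776)) = 1/(1423 - 81773) = 1/(-80350) = -1/80350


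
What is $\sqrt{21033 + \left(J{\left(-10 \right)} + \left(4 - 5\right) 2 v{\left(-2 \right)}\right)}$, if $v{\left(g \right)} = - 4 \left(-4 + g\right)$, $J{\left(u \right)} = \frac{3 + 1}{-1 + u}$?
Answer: $\frac{\sqrt{2539141}}{11} \approx 144.86$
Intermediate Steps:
$J{\left(u \right)} = \frac{4}{-1 + u}$
$v{\left(g \right)} = 16 - 4 g$
$\sqrt{21033 + \left(J{\left(-10 \right)} + \left(4 - 5\right) 2 v{\left(-2 \right)}\right)} = \sqrt{21033 + \left(\frac{4}{-1 - 10} + \left(4 - 5\right) 2 \left(16 - -8\right)\right)} = \sqrt{21033 + \left(\frac{4}{-11} + \left(-1\right) 2 \left(16 + 8\right)\right)} = \sqrt{21033 + \left(4 \left(- \frac{1}{11}\right) - 48\right)} = \sqrt{21033 - \frac{532}{11}} = \sqrt{\frac{230831}{11}} = \frac{\sqrt{2539141}}{11}$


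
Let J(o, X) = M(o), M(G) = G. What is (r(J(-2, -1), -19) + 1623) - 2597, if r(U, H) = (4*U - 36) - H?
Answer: -999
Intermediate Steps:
J(o, X) = o
r(U, H) = -36 - H + 4*U (r(U, H) = (-36 + 4*U) - H = -36 - H + 4*U)
(r(J(-2, -1), -19) + 1623) - 2597 = ((-36 - 1*(-19) + 4*(-2)) + 1623) - 2597 = ((-36 + 19 - 8) + 1623) - 2597 = (-25 + 1623) - 2597 = 1598 - 2597 = -999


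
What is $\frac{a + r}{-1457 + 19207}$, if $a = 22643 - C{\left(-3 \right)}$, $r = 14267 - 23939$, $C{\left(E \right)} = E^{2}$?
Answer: $\frac{6481}{8875} \approx 0.73025$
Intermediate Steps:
$r = -9672$
$a = 22634$ ($a = 22643 - \left(-3\right)^{2} = 22643 - 9 = 22634$)
$\frac{a + r}{-1457 + 19207} = \frac{22634 - 9672}{-1457 + 19207} = \frac{12962}{17750} = 12962 \cdot \frac{1}{17750} = \frac{6481}{8875}$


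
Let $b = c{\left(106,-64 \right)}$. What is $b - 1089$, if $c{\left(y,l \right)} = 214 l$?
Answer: $-14785$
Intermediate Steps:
$b = -13696$ ($b = 214 \left(-64\right) = -13696$)
$b - 1089 = -13696 - 1089 = -14785$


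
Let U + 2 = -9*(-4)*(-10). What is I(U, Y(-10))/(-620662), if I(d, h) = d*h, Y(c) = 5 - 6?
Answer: -181/310331 ≈ -0.00058325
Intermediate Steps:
Y(c) = -1
U = -362 (U = -2 - 9*(-4)*(-10) = -2 + 36*(-10) = -2 - 360 = -362)
I(U, Y(-10))/(-620662) = -362*(-1)/(-620662) = 362*(-1/620662) = -181/310331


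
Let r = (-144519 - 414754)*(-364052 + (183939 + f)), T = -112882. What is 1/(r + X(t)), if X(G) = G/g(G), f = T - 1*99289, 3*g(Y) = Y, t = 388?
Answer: 1/219393849535 ≈ 4.5580e-12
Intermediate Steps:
g(Y) = Y/3
f = -212171 (f = -112882 - 1*99289 = -112882 - 99289 = -212171)
X(G) = 3 (X(G) = G/((G/3)) = G*(3/G) = 3)
r = 219393849532 (r = (-144519 - 414754)*(-364052 + (183939 - 212171)) = -559273*(-364052 - 28232) = -559273*(-392284) = 219393849532)
1/(r + X(t)) = 1/(219393849532 + 3) = 1/219393849535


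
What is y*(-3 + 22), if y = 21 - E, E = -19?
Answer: 760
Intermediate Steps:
y = 40 (y = 21 - 1*(-19) = 21 + 19 = 40)
y*(-3 + 22) = 40*(-3 + 22) = 40*19 = 760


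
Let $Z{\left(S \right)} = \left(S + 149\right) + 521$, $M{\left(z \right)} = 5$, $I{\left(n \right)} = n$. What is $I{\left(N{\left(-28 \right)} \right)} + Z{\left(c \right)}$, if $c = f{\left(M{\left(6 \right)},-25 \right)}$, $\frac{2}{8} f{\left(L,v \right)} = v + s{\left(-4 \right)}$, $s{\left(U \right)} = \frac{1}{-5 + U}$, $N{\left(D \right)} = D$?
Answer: $\frac{4874}{9} \approx 541.56$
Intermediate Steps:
$f{\left(L,v \right)} = - \frac{4}{9} + 4 v$ ($f{\left(L,v \right)} = 4 \left(v + \frac{1}{-5 - 4}\right) = 4 \left(v + \frac{1}{-9}\right) = 4 \left(v - \frac{1}{9}\right) = 4 \left(- \frac{1}{9} + v\right) = - \frac{4}{9} + 4 v$)
$c = - \frac{904}{9}$ ($c = - \frac{4}{9} + 4 \left(-25\right) = - \frac{4}{9} - 100 = - \frac{904}{9} \approx -100.44$)
$Z{\left(S \right)} = 670 + S$ ($Z{\left(S \right)} = \left(149 + S\right) + 521 = 670 + S$)
$I{\left(N{\left(-28 \right)} \right)} + Z{\left(c \right)} = -28 + \left(670 - \frac{904}{9}\right) = -28 + \frac{5126}{9} = \frac{4874}{9}$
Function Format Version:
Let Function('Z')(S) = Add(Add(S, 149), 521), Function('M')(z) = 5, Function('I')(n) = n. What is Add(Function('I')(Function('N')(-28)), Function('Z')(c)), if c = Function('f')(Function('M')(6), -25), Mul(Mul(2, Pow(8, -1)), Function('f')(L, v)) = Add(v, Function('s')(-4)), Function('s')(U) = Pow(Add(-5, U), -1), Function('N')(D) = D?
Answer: Rational(4874, 9) ≈ 541.56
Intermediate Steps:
Function('f')(L, v) = Add(Rational(-4, 9), Mul(4, v)) (Function('f')(L, v) = Mul(4, Add(v, Pow(Add(-5, -4), -1))) = Mul(4, Add(v, Pow(-9, -1))) = Mul(4, Add(v, Rational(-1, 9))) = Mul(4, Add(Rational(-1, 9), v)) = Add(Rational(-4, 9), Mul(4, v)))
c = Rational(-904, 9) (c = Add(Rational(-4, 9), Mul(4, -25)) = Add(Rational(-4, 9), -100) = Rational(-904, 9) ≈ -100.44)
Function('Z')(S) = Add(670, S) (Function('Z')(S) = Add(Add(149, S), 521) = Add(670, S))
Add(Function('I')(Function('N')(-28)), Function('Z')(c)) = Add(-28, Add(670, Rational(-904, 9))) = Add(-28, Rational(5126, 9)) = Rational(4874, 9)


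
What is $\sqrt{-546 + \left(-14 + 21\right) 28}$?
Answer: $5 i \sqrt{14} \approx 18.708 i$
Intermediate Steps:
$\sqrt{-546 + \left(-14 + 21\right) 28} = \sqrt{-546 + 7 \cdot 28} = \sqrt{-546 + 196} = \sqrt{-350} = 5 i \sqrt{14}$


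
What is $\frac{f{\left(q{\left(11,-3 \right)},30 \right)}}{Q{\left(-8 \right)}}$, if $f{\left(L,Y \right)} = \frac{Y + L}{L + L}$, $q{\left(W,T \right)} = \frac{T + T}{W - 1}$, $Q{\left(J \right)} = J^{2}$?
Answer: $- \frac{49}{128} \approx -0.38281$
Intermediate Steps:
$q{\left(W,T \right)} = \frac{2 T}{-1 + W}$
$f{\left(L,Y \right)} = \frac{L + Y}{2 L}$
$\frac{f{\left(q{\left(11,-3 \right)},30 \right)}}{Q{\left(-8 \right)}} = \frac{\frac{1}{2} \frac{1}{2 \left(-3\right) \frac{1}{-1 + 11}} \left(2 \left(-3\right) \frac{1}{-1 + 11} + 30\right)}{\left(-8\right)^{2}} = \frac{\frac{1}{2} \frac{1}{2 \left(-3\right) \frac{1}{10}} \left(2 \left(-3\right) \frac{1}{10} + 30\right)}{64} = \frac{2 \left(-3\right) \frac{1}{10} + 30}{2 \cdot 2 \left(-3\right) \frac{1}{10}} \cdot \frac{1}{64} = \frac{- \frac{3}{5} + 30}{2 \left(- \frac{3}{5}\right)} \frac{1}{64} = \frac{1}{2} \left(- \frac{5}{3}\right) \frac{147}{5} \cdot \frac{1}{64} = \left(- \frac{49}{2}\right) \frac{1}{64} = - \frac{49}{128}$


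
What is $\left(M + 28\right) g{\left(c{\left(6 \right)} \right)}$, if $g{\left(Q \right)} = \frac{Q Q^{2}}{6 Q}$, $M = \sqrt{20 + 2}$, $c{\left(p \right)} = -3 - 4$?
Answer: $\frac{686}{3} + \frac{49 \sqrt{22}}{6} \approx 266.97$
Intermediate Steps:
$c{\left(p \right)} = -7$ ($c{\left(p \right)} = -3 - 4 = -7$)
$M = \sqrt{22} \approx 4.6904$
$g{\left(Q \right)} = \frac{Q^{2}}{6}$ ($g{\left(Q \right)} = Q^{3} \frac{1}{6 Q} = \frac{Q^{2}}{6}$)
$\left(M + 28\right) g{\left(c{\left(6 \right)} \right)} = \left(\sqrt{22} + 28\right) \frac{\left(-7\right)^{2}}{6} = \left(28 + \sqrt{22}\right) \frac{1}{6} \cdot 49 = \left(28 + \sqrt{22}\right) \frac{49}{6} = \frac{686}{3} + \frac{49 \sqrt{22}}{6}$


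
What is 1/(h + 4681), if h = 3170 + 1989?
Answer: 1/9840 ≈ 0.00010163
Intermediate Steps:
h = 5159
1/(h + 4681) = 1/(5159 + 4681) = 1/9840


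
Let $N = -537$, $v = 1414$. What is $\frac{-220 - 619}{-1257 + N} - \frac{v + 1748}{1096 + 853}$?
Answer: $- \frac{4037417}{3496506} \approx -1.1547$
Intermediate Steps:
$\frac{-220 - 619}{-1257 + N} - \frac{v + 1748}{1096 + 853} = \frac{-220 - 619}{-1257 - 537} - \frac{1414 + 1748}{1096 + 853} = - \frac{839}{-1794} - \frac{3162}{1949} = \left(-839\right) \left(- \frac{1}{1794}\right) - 3162 \cdot \frac{1}{1949} = \frac{839}{1794} - \frac{3162}{1949} = - \frac{4037417}{3496506}$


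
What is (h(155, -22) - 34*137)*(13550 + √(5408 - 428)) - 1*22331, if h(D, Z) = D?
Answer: -61037981 - 9006*√1245 ≈ -6.1356e+7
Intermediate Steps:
(h(155, -22) - 34*137)*(13550 + √(5408 - 428)) - 1*22331 = (155 - 34*137)*(13550 + √(5408 - 428)) - 1*22331 = (155 - 4658)*(13550 + √4980) - 22331 = -4503*(13550 + 2*√1245) - 22331 = (-61015650 - 9006*√1245) - 22331 = -61037981 - 9006*√1245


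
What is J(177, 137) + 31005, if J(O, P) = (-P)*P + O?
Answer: 12413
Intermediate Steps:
J(O, P) = O - P**2 (J(O, P) = -P**2 + O = O - P**2)
J(177, 137) + 31005 = (177 - 1*137**2) + 31005 = (177 - 1*18769) + 31005 = (177 - 18769) + 31005 = -18592 + 31005 = 12413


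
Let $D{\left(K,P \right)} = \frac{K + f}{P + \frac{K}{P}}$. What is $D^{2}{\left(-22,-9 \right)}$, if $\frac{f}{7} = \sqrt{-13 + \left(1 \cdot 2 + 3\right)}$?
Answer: $\frac{7452}{3481} - \frac{49896 i \sqrt{2}}{3481} \approx 2.1408 - 20.271 i$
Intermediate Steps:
$f = 14 i \sqrt{2}$ ($f = 7 \sqrt{-13 + \left(1 \cdot 2 + 3\right)} = 7 \sqrt{-13 + \left(2 + 3\right)} = 7 \sqrt{-13 + 5} = 7 \sqrt{-8} = 7 \cdot 2 i \sqrt{2} = 14 i \sqrt{2} \approx 19.799 i$)
$D{\left(K,P \right)} = \frac{K + 14 i \sqrt{2}}{P + \frac{K}{P}}$
$D^{2}{\left(-22,-9 \right)} = \left(- \frac{9 \left(-22 + 14 i \sqrt{2}\right)}{-22 + \left(-9\right)^{2}}\right)^{2} = \left(- \frac{9 \left(-22 + 14 i \sqrt{2}\right)}{-22 + 81}\right)^{2} = \left(- \frac{9 \left(-22 + 14 i \sqrt{2}\right)}{59}\right)^{2} = \left(\left(-9\right) \frac{1}{59} \left(-22 + 14 i \sqrt{2}\right)\right)^{2} = \left(\frac{198}{59} - \frac{126 i \sqrt{2}}{59}\right)^{2}$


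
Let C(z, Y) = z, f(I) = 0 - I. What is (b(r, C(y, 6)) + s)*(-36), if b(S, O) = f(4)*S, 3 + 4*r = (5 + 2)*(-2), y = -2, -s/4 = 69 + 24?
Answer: 12780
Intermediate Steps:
s = -372 (s = -4*(69 + 24) = -4*93 = -372)
f(I) = -I
r = -17/4 (r = -¾ + ((5 + 2)*(-2))/4 = -¾ + (7*(-2))/4 = -¾ + (¼)*(-14) = -¾ - 7/2 = -17/4 ≈ -4.2500)
b(S, O) = -4*S (b(S, O) = (-1*4)*S = -4*S)
(b(r, C(y, 6)) + s)*(-36) = (-4*(-17/4) - 372)*(-36) = (17 - 372)*(-36) = -355*(-36) = 12780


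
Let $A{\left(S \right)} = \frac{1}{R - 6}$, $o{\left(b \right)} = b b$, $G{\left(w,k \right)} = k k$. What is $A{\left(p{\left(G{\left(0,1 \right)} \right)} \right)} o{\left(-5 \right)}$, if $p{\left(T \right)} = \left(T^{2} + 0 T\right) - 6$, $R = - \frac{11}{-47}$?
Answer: $- \frac{1175}{271} \approx -4.3358$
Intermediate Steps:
$R = \frac{11}{47}$ ($R = \left(-11\right) \left(- \frac{1}{47}\right) = \frac{11}{47} \approx 0.23404$)
$G{\left(w,k \right)} = k^{2}$
$p{\left(T \right)} = -6 + T^{2}$ ($p{\left(T \right)} = \left(T^{2} + 0\right) - 6 = T^{2} - 6 = -6 + T^{2}$)
$o{\left(b \right)} = b^{2}$
$A{\left(S \right)} = - \frac{47}{271}$ ($A{\left(S \right)} = \frac{1}{\frac{11}{47} - 6} = \frac{1}{- \frac{271}{47}} = - \frac{47}{271}$)
$A{\left(p{\left(G{\left(0,1 \right)} \right)} \right)} o{\left(-5 \right)} = - \frac{47 \left(-5\right)^{2}}{271} = \left(- \frac{47}{271}\right) 25 = - \frac{1175}{271}$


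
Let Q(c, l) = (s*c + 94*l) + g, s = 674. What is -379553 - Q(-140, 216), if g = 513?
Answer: -306010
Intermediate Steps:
Q(c, l) = 513 + 94*l + 674*c (Q(c, l) = (674*c + 94*l) + 513 = (94*l + 674*c) + 513 = 513 + 94*l + 674*c)
-379553 - Q(-140, 216) = -379553 - (513 + 94*216 + 674*(-140)) = -379553 - (513 + 20304 - 94360) = -379553 - 1*(-73543) = -379553 + 73543 = -306010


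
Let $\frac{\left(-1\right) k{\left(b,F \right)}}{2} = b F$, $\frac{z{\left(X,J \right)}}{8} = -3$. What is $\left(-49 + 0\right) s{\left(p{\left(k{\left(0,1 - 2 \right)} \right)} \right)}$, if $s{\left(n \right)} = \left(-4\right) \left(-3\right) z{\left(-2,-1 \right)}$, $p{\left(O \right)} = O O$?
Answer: $14112$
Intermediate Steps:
$z{\left(X,J \right)} = -24$ ($z{\left(X,J \right)} = 8 \left(-3\right) = -24$)
$k{\left(b,F \right)} = - 2 F b$ ($k{\left(b,F \right)} = - 2 b F = - 2 F b$)
$p{\left(O \right)} = O^{2}$
$s{\left(n \right)} = -288$ ($s{\left(n \right)} = \left(-4\right) \left(-3\right) \left(-24\right) = 12 \left(-24\right) = -288$)
$\left(-49 + 0\right) s{\left(p{\left(k{\left(0,1 - 2 \right)} \right)} \right)} = \left(-49 + 0\right) \left(-288\right) = \left(-49\right) \left(-288\right) = 14112$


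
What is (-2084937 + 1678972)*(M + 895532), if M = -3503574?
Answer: 1058773770530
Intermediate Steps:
(-2084937 + 1678972)*(M + 895532) = (-2084937 + 1678972)*(-3503574 + 895532) = -405965*(-2608042) = 1058773770530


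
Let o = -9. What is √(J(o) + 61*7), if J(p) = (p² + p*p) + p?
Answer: 2*√145 ≈ 24.083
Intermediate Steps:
J(p) = p + 2*p² (J(p) = (p² + p²) + p = 2*p² + p = p + 2*p²)
√(J(o) + 61*7) = √(-9*(1 + 2*(-9)) + 61*7) = √(-9*(1 - 18) + 427) = √(-9*(-17) + 427) = √(153 + 427) = √580 = 2*√145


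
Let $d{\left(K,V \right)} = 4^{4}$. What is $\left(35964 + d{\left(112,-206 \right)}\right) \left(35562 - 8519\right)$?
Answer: $979497460$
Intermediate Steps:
$d{\left(K,V \right)} = 256$
$\left(35964 + d{\left(112,-206 \right)}\right) \left(35562 - 8519\right) = \left(35964 + 256\right) \left(35562 - 8519\right) = 36220 \cdot 27043 = 979497460$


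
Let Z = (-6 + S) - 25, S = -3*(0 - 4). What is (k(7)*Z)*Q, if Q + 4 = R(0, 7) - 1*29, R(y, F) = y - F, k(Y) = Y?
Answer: 5320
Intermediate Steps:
S = 12 (S = -3*(-4) = 12)
Q = -40 (Q = -4 + ((0 - 1*7) - 1*29) = -4 + ((0 - 7) - 29) = -4 + (-7 - 29) = -4 - 36 = -40)
Z = -19 (Z = (-6 + 12) - 25 = 6 - 25 = -19)
(k(7)*Z)*Q = (7*(-19))*(-40) = -133*(-40) = 5320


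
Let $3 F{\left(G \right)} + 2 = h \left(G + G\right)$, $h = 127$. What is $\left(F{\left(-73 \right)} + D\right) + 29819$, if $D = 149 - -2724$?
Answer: $\frac{79532}{3} \approx 26511.0$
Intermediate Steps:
$D = 2873$ ($D = 149 + 2724 = 2873$)
$F{\left(G \right)} = - \frac{2}{3} + \frac{254 G}{3}$ ($F{\left(G \right)} = - \frac{2}{3} + \frac{127 \left(G + G\right)}{3} = - \frac{2}{3} + \frac{127 \cdot 2 G}{3} = - \frac{2}{3} + \frac{254 G}{3}$)
$\left(F{\left(-73 \right)} + D\right) + 29819 = \left(\left(- \frac{2}{3} + \frac{254}{3} \left(-73\right)\right) + 2873\right) + 29819 = \left(\left(- \frac{2}{3} - \frac{18542}{3}\right) + 2873\right) + 29819 = \left(- \frac{18544}{3} + 2873\right) + 29819 = - \frac{9925}{3} + 29819 = \frac{79532}{3}$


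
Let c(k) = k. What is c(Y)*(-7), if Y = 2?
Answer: -14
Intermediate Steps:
c(Y)*(-7) = 2*(-7) = -14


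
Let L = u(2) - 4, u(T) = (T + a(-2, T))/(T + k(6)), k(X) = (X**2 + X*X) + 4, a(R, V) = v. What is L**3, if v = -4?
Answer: -3869893/59319 ≈ -65.239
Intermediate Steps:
a(R, V) = -4
k(X) = 4 + 2*X**2 (k(X) = (X**2 + X**2) + 4 = 2*X**2 + 4 = 4 + 2*X**2)
u(T) = (-4 + T)/(76 + T) (u(T) = (T - 4)/(T + (4 + 2*6**2)) = (-4 + T)/(T + (4 + 2*36)) = (-4 + T)/(T + (4 + 72)) = (-4 + T)/(T + 76) = (-4 + T)/(76 + T))
L = -157/39 (L = (-4 + 2)/(76 + 2) - 4 = -2/78 - 4 = (1/78)*(-2) - 4 = -1/39 - 4 = -157/39 ≈ -4.0256)
L**3 = (-157/39)**3 = -3869893/59319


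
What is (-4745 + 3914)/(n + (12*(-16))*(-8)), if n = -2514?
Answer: 277/326 ≈ 0.84969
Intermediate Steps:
(-4745 + 3914)/(n + (12*(-16))*(-8)) = (-4745 + 3914)/(-2514 + (12*(-16))*(-8)) = -831/(-2514 - 192*(-8)) = -831/(-2514 + 1536) = -831/(-978) = -831*(-1/978) = 277/326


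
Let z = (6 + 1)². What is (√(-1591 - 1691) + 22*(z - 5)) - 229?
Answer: 739 + I*√3282 ≈ 739.0 + 57.289*I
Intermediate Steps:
z = 49 (z = 7² = 49)
(√(-1591 - 1691) + 22*(z - 5)) - 229 = (√(-1591 - 1691) + 22*(49 - 5)) - 229 = (√(-3282) + 22*44) - 229 = (I*√3282 + 968) - 229 = (968 + I*√3282) - 229 = 739 + I*√3282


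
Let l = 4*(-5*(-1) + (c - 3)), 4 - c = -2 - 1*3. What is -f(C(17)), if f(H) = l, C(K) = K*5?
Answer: -44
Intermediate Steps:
C(K) = 5*K
c = 9 (c = 4 - (-2 - 1*3) = 4 - (-2 - 3) = 4 - 1*(-5) = 4 + 5 = 9)
l = 44 (l = 4*(-5*(-1) + (9 - 3)) = 4*(5 + 6) = 4*11 = 44)
f(H) = 44
-f(C(17)) = -1*44 = -44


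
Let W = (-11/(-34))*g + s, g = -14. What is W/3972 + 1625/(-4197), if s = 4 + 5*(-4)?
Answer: -37063751/94466076 ≈ -0.39235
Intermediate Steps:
s = -16 (s = 4 - 20 = -16)
W = -349/17 (W = -11/(-34)*(-14) - 16 = -11*(-1/34)*(-14) - 16 = (11/34)*(-14) - 16 = -77/17 - 16 = -349/17 ≈ -20.529)
W/3972 + 1625/(-4197) = -349/17/3972 + 1625/(-4197) = -349/17*1/3972 + 1625*(-1/4197) = -349/67524 - 1625/4197 = -37063751/94466076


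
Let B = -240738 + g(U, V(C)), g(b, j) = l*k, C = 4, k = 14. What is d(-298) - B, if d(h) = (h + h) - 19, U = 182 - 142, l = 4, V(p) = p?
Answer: 240067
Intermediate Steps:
U = 40
g(b, j) = 56 (g(b, j) = 4*14 = 56)
B = -240682 (B = -240738 + 56 = -240682)
d(h) = -19 + 2*h (d(h) = 2*h - 19 = -19 + 2*h)
d(-298) - B = (-19 + 2*(-298)) - 1*(-240682) = (-19 - 596) + 240682 = -615 + 240682 = 240067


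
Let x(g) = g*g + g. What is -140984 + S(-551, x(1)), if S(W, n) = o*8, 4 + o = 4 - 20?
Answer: -141144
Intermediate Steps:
x(g) = g + g**2 (x(g) = g**2 + g = g + g**2)
o = -20 (o = -4 + (4 - 20) = -4 - 16 = -20)
S(W, n) = -160 (S(W, n) = -20*8 = -160)
-140984 + S(-551, x(1)) = -140984 - 160 = -141144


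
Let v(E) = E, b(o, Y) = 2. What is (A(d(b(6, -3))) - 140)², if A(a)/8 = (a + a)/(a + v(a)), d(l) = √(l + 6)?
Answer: 17424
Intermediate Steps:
d(l) = √(6 + l)
A(a) = 8 (A(a) = 8*((a + a)/(a + a)) = 8*((2*a)/((2*a))) = 8*((2*a)*(1/(2*a))) = 8*1 = 8)
(A(d(b(6, -3))) - 140)² = (8 - 140)² = (-132)² = 17424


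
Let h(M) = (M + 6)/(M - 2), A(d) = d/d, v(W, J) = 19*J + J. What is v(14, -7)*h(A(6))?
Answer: 980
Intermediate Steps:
v(W, J) = 20*J
A(d) = 1
h(M) = (6 + M)/(-2 + M)
v(14, -7)*h(A(6)) = (20*(-7))*((6 + 1)/(-2 + 1)) = -140*7/(-1) = -(-140)*7 = -140*(-7) = 980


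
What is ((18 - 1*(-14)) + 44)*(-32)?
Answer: -2432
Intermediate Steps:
((18 - 1*(-14)) + 44)*(-32) = ((18 + 14) + 44)*(-32) = (32 + 44)*(-32) = 76*(-32) = -2432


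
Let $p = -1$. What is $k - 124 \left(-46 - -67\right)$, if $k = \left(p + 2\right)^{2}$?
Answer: $-2603$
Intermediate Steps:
$k = 1$ ($k = \left(-1 + 2\right)^{2} = 1^{2} = 1$)
$k - 124 \left(-46 - -67\right) = 1 - 124 \left(-46 - -67\right) = 1 - 124 \left(-46 + 67\right) = 1 - 2604 = -2603$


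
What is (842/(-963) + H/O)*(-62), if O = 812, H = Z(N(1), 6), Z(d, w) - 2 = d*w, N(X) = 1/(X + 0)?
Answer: 10478000/195489 ≈ 53.599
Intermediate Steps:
N(X) = 1/X
Z(d, w) = 2 + d*w
H = 8 (H = 2 + 6/1 = 2 + 1*6 = 2 + 6 = 8)
(842/(-963) + H/O)*(-62) = (842/(-963) + 8/812)*(-62) = (842*(-1/963) + 8*(1/812))*(-62) = (-842/963 + 2/203)*(-62) = -169000/195489*(-62) = 10478000/195489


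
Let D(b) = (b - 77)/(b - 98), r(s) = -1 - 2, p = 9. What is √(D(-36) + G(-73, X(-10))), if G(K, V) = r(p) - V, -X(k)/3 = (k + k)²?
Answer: √21508474/134 ≈ 34.610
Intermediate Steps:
r(s) = -3
X(k) = -12*k² (X(k) = -3*(k + k)² = -3*4*k² = -12*k²)
D(b) = (-77 + b)/(-98 + b)
G(K, V) = -3 - V
√(D(-36) + G(-73, X(-10))) = √((-77 - 36)/(-98 - 36) + (-3 - (-12)*(-10)²)) = √(-113/(-134) + (-3 - (-12)*100)) = √(-1/134*(-113) + (-3 - 1*(-1200))) = √(113/134 + (-3 + 1200)) = √(113/134 + 1197) = √(160511/134) = √21508474/134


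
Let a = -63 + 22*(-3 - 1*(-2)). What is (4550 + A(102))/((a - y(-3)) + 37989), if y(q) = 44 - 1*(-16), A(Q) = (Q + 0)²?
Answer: 7477/18922 ≈ 0.39515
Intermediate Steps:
A(Q) = Q²
y(q) = 60 (y(q) = 44 + 16 = 60)
a = -85 (a = -63 + 22*(-3 + 2) = -63 + 22*(-1) = -63 - 22 = -85)
(4550 + A(102))/((a - y(-3)) + 37989) = (4550 + 102²)/((-85 - 1*60) + 37989) = (4550 + 10404)/((-85 - 60) + 37989) = 14954/(-145 + 37989) = 14954/37844 = 14954*(1/37844) = 7477/18922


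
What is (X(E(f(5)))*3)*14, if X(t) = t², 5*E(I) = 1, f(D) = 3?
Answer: 42/25 ≈ 1.6800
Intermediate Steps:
E(I) = ⅕ (E(I) = (⅕)*1 = ⅕)
(X(E(f(5)))*3)*14 = ((⅕)²*3)*14 = ((1/25)*3)*14 = (3/25)*14 = 42/25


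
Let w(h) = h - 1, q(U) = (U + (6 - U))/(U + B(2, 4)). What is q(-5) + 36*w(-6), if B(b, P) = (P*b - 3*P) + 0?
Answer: -758/3 ≈ -252.67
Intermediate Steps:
B(b, P) = -3*P + P*b (B(b, P) = (-3*P + P*b) + 0 = -3*P + P*b)
q(U) = 6/(-4 + U) (q(U) = (U + (6 - U))/(U + 4*(-3 + 2)) = 6/(U + 4*(-1)) = 6/(U - 4) = 6/(-4 + U))
w(h) = -1 + h
q(-5) + 36*w(-6) = 6/(-4 - 5) + 36*(-1 - 6) = 6/(-9) + 36*(-7) = 6*(-⅑) - 252 = -⅔ - 252 = -758/3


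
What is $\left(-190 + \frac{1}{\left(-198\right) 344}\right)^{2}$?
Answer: $\frac{167476753920961}{4639244544} \approx 36100.0$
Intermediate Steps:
$\left(-190 + \frac{1}{\left(-198\right) 344}\right)^{2} = \left(-190 - \frac{1}{68112}\right)^{2} = \left(- \frac{12941281}{68112}\right)^{2} = \frac{167476753920961}{4639244544}$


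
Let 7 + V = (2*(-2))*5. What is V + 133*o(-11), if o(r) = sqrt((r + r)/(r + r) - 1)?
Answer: -27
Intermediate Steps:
V = -27 (V = -7 + (2*(-2))*5 = -7 - 4*5 = -7 - 20 = -27)
o(r) = 0 (o(r) = sqrt((2*r)/((2*r)) - 1) = sqrt((2*r)*(1/(2*r)) - 1) = sqrt(1 - 1) = sqrt(0) = 0)
V + 133*o(-11) = -27 + 133*0 = -27 + 0 = -27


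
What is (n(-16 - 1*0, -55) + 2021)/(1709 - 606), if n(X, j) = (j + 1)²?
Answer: 4937/1103 ≈ 4.4760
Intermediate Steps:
n(X, j) = (1 + j)²
(n(-16 - 1*0, -55) + 2021)/(1709 - 606) = ((1 - 55)² + 2021)/(1709 - 606) = ((-54)² + 2021)/1103 = (2916 + 2021)*(1/1103) = 4937*(1/1103) = 4937/1103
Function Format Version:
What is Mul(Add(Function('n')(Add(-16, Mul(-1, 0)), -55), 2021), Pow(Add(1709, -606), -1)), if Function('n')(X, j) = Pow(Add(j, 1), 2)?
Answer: Rational(4937, 1103) ≈ 4.4760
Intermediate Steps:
Function('n')(X, j) = Pow(Add(1, j), 2)
Mul(Add(Function('n')(Add(-16, Mul(-1, 0)), -55), 2021), Pow(Add(1709, -606), -1)) = Mul(Add(Pow(Add(1, -55), 2), 2021), Pow(Add(1709, -606), -1)) = Mul(Add(Pow(-54, 2), 2021), Pow(1103, -1)) = Mul(Add(2916, 2021), Rational(1, 1103)) = Mul(4937, Rational(1, 1103)) = Rational(4937, 1103)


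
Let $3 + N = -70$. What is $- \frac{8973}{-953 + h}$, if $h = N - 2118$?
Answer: $\frac{2991}{1048} \approx 2.854$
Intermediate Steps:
$N = -73$ ($N = -3 - 70 = -73$)
$h = -2191$ ($h = -73 - 2118 = -2191$)
$- \frac{8973}{-953 + h} = - \frac{8973}{-953 - 2191} = - \frac{8973}{-3144} = \left(-8973\right) \left(- \frac{1}{3144}\right) = \frac{2991}{1048}$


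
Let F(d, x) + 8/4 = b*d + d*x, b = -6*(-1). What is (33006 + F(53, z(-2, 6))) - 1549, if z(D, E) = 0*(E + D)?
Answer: 31773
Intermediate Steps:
b = 6
z(D, E) = 0 (z(D, E) = 0*(D + E) = 0)
F(d, x) = -2 + 6*d + d*x (F(d, x) = -2 + (6*d + d*x) = -2 + 6*d + d*x)
(33006 + F(53, z(-2, 6))) - 1549 = (33006 + (-2 + 6*53 + 53*0)) - 1549 = (33006 + (-2 + 318 + 0)) - 1549 = (33006 + 316) - 1549 = 33322 - 1549 = 31773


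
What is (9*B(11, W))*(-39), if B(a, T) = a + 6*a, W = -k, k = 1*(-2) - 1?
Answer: -27027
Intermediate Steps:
k = -3 (k = -2 - 1 = -3)
W = 3 (W = -1*(-3) = 3)
B(a, T) = 7*a
(9*B(11, W))*(-39) = (9*(7*11))*(-39) = (9*77)*(-39) = 693*(-39) = -27027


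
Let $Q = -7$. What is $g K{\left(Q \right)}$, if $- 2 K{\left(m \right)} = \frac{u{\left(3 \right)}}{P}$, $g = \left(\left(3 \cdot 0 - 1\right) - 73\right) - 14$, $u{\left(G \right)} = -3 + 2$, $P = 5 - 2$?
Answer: $- \frac{44}{3} \approx -14.667$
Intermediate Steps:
$P = 3$
$u{\left(G \right)} = -1$
$g = -88$ ($g = \left(\left(0 - 1\right) - 73\right) - 14 = \left(-1 - 73\right) - 14 = -74 - 14 = -88$)
$K{\left(m \right)} = \frac{1}{6}$ ($K{\left(m \right)} = - \frac{\left(-1\right) \frac{1}{3}}{2} = \left(- \frac{1}{2}\right) \left(- \frac{1}{3}\right) = \frac{1}{6}$)
$g K{\left(Q \right)} = \left(-88\right) \frac{1}{6} = - \frac{44}{3}$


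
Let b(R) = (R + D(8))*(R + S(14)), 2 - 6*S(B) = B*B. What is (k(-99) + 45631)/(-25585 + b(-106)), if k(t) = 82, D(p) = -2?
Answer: -45713/10645 ≈ -4.2943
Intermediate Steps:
S(B) = ⅓ - B²/6 (S(B) = ⅓ - B*B/6 = ⅓ - B²/6)
b(R) = (-2 + R)*(-97/3 + R) (b(R) = (R - 2)*(R + (⅓ - ⅙*14²)) = (-2 + R)*(R + (⅓ - ⅙*196)) = (-2 + R)*(R + (⅓ - 98/3)) = (-2 + R)*(R - 97/3) = (-2 + R)*(-97/3 + R))
(k(-99) + 45631)/(-25585 + b(-106)) = (82 + 45631)/(-25585 + (194/3 + (-106)² - 103/3*(-106))) = 45713/(-25585 + (194/3 + 11236 + 10918/3)) = 45713/(-25585 + 14940) = 45713/(-10645) = 45713*(-1/10645) = -45713/10645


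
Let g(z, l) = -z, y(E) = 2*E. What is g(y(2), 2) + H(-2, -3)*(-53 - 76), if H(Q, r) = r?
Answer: 383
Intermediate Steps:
g(y(2), 2) + H(-2, -3)*(-53 - 76) = -2*2 - 3*(-53 - 76) = -1*4 - 3*(-129) = -4 + 387 = 383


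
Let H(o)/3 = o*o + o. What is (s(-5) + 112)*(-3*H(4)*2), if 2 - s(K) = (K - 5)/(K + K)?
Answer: -40680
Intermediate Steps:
s(K) = 2 - (-5 + K)/(2*K) (s(K) = 2 - (K - 5)/(K + K) = 2 - (-5 + K)/(2*K))
H(o) = 3*o + 3*o² (H(o) = 3*(o*o + o) = 3*(o² + o) = 3*(o + o²) = 3*o + 3*o²)
(s(-5) + 112)*(-3*H(4)*2) = ((½)*(5 + 3*(-5))/(-5) + 112)*(-9*4*(1 + 4)*2) = ((½)*(-⅕)*(5 - 15) + 112)*(-9*4*5*2) = ((½)*(-⅕)*(-10) + 112)*(-3*60*2) = (1 + 112)*(-180*2) = 113*(-360) = -40680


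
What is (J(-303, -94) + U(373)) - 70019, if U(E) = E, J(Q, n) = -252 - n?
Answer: -69804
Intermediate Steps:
(J(-303, -94) + U(373)) - 70019 = ((-252 - 1*(-94)) + 373) - 70019 = ((-252 + 94) + 373) - 70019 = (-158 + 373) - 70019 = 215 - 70019 = -69804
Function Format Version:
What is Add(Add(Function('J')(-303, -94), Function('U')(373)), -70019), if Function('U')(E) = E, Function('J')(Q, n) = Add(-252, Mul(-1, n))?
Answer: -69804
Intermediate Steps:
Add(Add(Function('J')(-303, -94), Function('U')(373)), -70019) = Add(Add(Add(-252, Mul(-1, -94)), 373), -70019) = Add(Add(Add(-252, 94), 373), -70019) = Add(Add(-158, 373), -70019) = Add(215, -70019) = -69804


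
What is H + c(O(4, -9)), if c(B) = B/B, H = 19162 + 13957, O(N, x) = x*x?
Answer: 33120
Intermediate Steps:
O(N, x) = x**2
H = 33119
c(B) = 1
H + c(O(4, -9)) = 33119 + 1 = 33120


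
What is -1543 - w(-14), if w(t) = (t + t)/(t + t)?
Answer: -1544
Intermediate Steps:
w(t) = 1 (w(t) = (2*t)/((2*t)) = (2*t)*(1/(2*t)) = 1)
-1543 - w(-14) = -1543 - 1*1 = -1543 - 1 = -1544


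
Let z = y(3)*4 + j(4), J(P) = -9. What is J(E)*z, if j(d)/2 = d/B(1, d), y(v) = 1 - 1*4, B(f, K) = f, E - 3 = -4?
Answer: 36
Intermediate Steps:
E = -1 (E = 3 - 4 = -1)
y(v) = -3 (y(v) = 1 - 4 = -3)
j(d) = 2*d (j(d) = 2*(d/1) = 2*(d*1) = 2*d)
z = -4 (z = -3*4 + 2*4 = -12 + 8 = -4)
J(E)*z = -9*(-4) = 36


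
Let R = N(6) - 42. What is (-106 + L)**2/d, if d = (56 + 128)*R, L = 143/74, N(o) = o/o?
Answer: -59305401/41310944 ≈ -1.4356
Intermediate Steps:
N(o) = 1
L = 143/74 (L = 143*(1/74) = 143/74 ≈ 1.9324)
R = -41 (R = 1 - 42 = -41)
d = -7544 (d = (56 + 128)*(-41) = 184*(-41) = -7544)
(-106 + L)**2/d = (-106 + 143/74)**2/(-7544) = (-7701/74)**2*(-1/7544) = (59305401/5476)*(-1/7544) = -59305401/41310944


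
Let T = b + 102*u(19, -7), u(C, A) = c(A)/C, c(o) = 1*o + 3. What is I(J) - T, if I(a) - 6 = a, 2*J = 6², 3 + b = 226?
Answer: -3373/19 ≈ -177.53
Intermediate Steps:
b = 223 (b = -3 + 226 = 223)
J = 18 (J = (½)*6² = (½)*36 = 18)
I(a) = 6 + a
c(o) = 3 + o (c(o) = o + 3 = 3 + o)
u(C, A) = (3 + A)/C
T = 3829/19 (T = 223 + 102*((3 - 7)/19) = 223 + 102*((1/19)*(-4)) = 223 + 102*(-4/19) = 223 - 408/19 = 3829/19 ≈ 201.53)
I(J) - T = (6 + 18) - 1*3829/19 = 24 - 3829/19 = -3373/19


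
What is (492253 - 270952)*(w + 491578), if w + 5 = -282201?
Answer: 46334232972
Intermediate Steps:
w = -282206 (w = -5 - 282201 = -282206)
(492253 - 270952)*(w + 491578) = (492253 - 270952)*(-282206 + 491578) = 221301*209372 = 46334232972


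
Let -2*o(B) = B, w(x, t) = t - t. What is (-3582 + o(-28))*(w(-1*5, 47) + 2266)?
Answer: -8085088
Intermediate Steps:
w(x, t) = 0
o(B) = -B/2
(-3582 + o(-28))*(w(-1*5, 47) + 2266) = (-3582 - ½*(-28))*(0 + 2266) = (-3582 + 14)*2266 = -3568*2266 = -8085088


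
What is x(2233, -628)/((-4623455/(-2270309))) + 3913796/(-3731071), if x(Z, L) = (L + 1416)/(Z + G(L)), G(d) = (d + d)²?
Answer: -28579655398549223488/27251708563702859545 ≈ -1.0487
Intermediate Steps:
G(d) = 4*d² (G(d) = (2*d)² = 4*d²)
x(Z, L) = (1416 + L)/(Z + 4*L²) (x(Z, L) = (L + 1416)/(Z + 4*L²) = (1416 + L)/(Z + 4*L²))
x(2233, -628)/((-4623455/(-2270309))) + 3913796/(-3731071) = ((1416 - 628)/(2233 + 4*(-628)²))/((-4623455/(-2270309))) + 3913796/(-3731071) = (788/(2233 + 4*394384))/((-4623455*(-1/2270309))) + 3913796*(-1/3731071) = (788/(2233 + 1577536))/(4623455/2270309) - 3913796/3731071 = (788/1579769)*(2270309/4623455) - 3913796/3731071 = 1789003492/7303990881895 - 3913796/3731071 = -28579655398549223488/27251708563702859545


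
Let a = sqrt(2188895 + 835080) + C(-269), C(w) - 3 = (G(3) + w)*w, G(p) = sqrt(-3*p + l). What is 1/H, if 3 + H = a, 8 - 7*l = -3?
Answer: 7/(506527 + 35*sqrt(120959) - 538*I*sqrt(91)) ≈ 1.3494e-5 + 1.3351e-7*I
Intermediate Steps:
l = 11/7 (l = 8/7 - 1/7*(-3) = 8/7 + 3/7 = 11/7 ≈ 1.5714)
G(p) = sqrt(11/7 - 3*p) (G(p) = sqrt(-3*p + 11/7) = sqrt(11/7 - 3*p))
C(w) = 3 + w*(w + 2*I*sqrt(91)/7) (C(w) = 3 + (sqrt(77 - 147*3)/7 + w)*w = 3 + (sqrt(77 - 441)/7 + w)*w = 3 + (sqrt(-364)/7 + w)*w = 3 + ((2*I*sqrt(91))/7 + w)*w = 3 + (2*I*sqrt(91)/7 + w)*w = 3 + (w + 2*I*sqrt(91)/7)*w = 3 + w*(w + 2*I*sqrt(91)/7))
a = 72364 + 5*sqrt(120959) - 538*I*sqrt(91)/7 (a = sqrt(2188895 + 835080) + (3 + (-269)**2 + (2/7)*I*(-269)*sqrt(91)) = sqrt(3023975) + (3 + 72361 - 538*I*sqrt(91)/7) = 5*sqrt(120959) + (72364 - 538*I*sqrt(91)/7) = 72364 + 5*sqrt(120959) - 538*I*sqrt(91)/7 ≈ 74103.0 - 733.17*I)
H = 72361 + 5*sqrt(120959) - 538*I*sqrt(91)/7 (H = -3 + (72364 + 5*sqrt(120959) - 538*I*sqrt(91)/7) = 72361 + 5*sqrt(120959) - 538*I*sqrt(91)/7 ≈ 74100.0 - 733.17*I)
1/H = 1/(72361 + 5*sqrt(120959) - 538*I*sqrt(91)/7)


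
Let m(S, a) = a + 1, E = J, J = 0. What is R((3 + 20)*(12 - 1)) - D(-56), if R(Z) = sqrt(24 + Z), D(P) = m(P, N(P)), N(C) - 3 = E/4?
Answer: -4 + sqrt(277) ≈ 12.643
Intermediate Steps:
E = 0
N(C) = 3 (N(C) = 3 + 0/4 = 3 + 0*(1/4) = 3 + 0 = 3)
m(S, a) = 1 + a
D(P) = 4 (D(P) = 1 + 3 = 4)
R((3 + 20)*(12 - 1)) - D(-56) = sqrt(24 + (3 + 20)*(12 - 1)) - 1*4 = sqrt(24 + 23*11) - 4 = sqrt(24 + 253) - 4 = sqrt(277) - 4 = -4 + sqrt(277)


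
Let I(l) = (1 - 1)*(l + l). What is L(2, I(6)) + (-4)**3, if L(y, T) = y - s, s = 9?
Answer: -71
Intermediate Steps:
I(l) = 0 (I(l) = 0*(2*l) = 0)
L(y, T) = -9 + y (L(y, T) = y - 1*9 = y - 9 = -9 + y)
L(2, I(6)) + (-4)**3 = (-9 + 2) + (-4)**3 = -7 - 64 = -71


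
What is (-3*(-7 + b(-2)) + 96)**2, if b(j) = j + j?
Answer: 16641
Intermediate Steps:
b(j) = 2*j
(-3*(-7 + b(-2)) + 96)**2 = (-3*(-7 + 2*(-2)) + 96)**2 = (-3*(-7 - 4) + 96)**2 = (-3*(-11) + 96)**2 = (33 + 96)**2 = 129**2 = 16641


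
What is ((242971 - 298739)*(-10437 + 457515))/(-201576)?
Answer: 1038860246/8399 ≈ 1.2369e+5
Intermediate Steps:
((242971 - 298739)*(-10437 + 457515))/(-201576) = -55768*447078*(-1/201576) = -24932645904*(-1/201576) = 1038860246/8399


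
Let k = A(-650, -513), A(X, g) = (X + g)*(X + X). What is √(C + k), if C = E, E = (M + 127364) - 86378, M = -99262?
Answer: 2*√363406 ≈ 1205.7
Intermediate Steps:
E = -58276 (E = (-99262 + 127364) - 86378 = 28102 - 86378 = -58276)
A(X, g) = 2*X*(X + g) (A(X, g) = (X + g)*(2*X) = 2*X*(X + g))
C = -58276
k = 1511900 (k = 2*(-650)*(-650 - 513) = 2*(-650)*(-1163) = 1511900)
√(C + k) = √(-58276 + 1511900) = √1453624 = 2*√363406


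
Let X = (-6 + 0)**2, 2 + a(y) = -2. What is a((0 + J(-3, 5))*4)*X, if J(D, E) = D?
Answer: -144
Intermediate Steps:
a(y) = -4 (a(y) = -2 - 2 = -4)
X = 36 (X = (-6)**2 = 36)
a((0 + J(-3, 5))*4)*X = -4*36 = -144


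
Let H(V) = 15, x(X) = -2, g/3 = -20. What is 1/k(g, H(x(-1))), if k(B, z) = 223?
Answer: 1/223 ≈ 0.0044843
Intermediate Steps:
g = -60 (g = 3*(-20) = -60)
1/k(g, H(x(-1))) = 1/223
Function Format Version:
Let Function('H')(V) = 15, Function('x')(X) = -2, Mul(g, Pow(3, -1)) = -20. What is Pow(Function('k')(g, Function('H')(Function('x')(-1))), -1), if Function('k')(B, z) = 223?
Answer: Rational(1, 223) ≈ 0.0044843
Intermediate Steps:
g = -60 (g = Mul(3, -20) = -60)
Pow(Function('k')(g, Function('H')(Function('x')(-1))), -1) = Pow(223, -1) = Rational(1, 223)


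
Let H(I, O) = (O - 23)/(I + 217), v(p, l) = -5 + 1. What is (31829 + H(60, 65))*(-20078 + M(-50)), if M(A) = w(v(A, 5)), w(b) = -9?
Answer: -177100550725/277 ≈ -6.3935e+8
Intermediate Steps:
v(p, l) = -4
M(A) = -9
H(I, O) = (-23 + O)/(217 + I)
(31829 + H(60, 65))*(-20078 + M(-50)) = (31829 + (-23 + 65)/(217 + 60))*(-20078 - 9) = (31829 + 42/277)*(-20087) = (8816675/277)*(-20087) = -177100550725/277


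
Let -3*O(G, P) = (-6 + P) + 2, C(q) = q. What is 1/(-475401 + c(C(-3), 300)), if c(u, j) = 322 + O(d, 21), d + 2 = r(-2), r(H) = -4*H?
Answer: -3/1425254 ≈ -2.1049e-6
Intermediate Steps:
d = 6 (d = -2 - 4*(-2) = -2 + 8 = 6)
O(G, P) = 4/3 - P/3 (O(G, P) = -((-6 + P) + 2)/3 = -(-4 + P)/3 = 4/3 - P/3)
c(u, j) = 949/3 (c(u, j) = 322 + (4/3 - 1/3*21) = 322 + (4/3 - 7) = 322 - 17/3 = 949/3)
1/(-475401 + c(C(-3), 300)) = 1/(-475401 + 949/3) = 1/(-1425254/3) = -3/1425254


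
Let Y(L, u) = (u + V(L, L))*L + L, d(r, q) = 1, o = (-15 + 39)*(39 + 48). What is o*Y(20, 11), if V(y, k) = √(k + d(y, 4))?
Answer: 501120 + 41760*√21 ≈ 6.9249e+5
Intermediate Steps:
o = 2088 (o = 24*87 = 2088)
V(y, k) = √(1 + k) (V(y, k) = √(k + 1) = √(1 + k))
Y(L, u) = L + L*(u + √(1 + L)) (Y(L, u) = (u + √(1 + L))*L + L = L*(u + √(1 + L)) + L = L + L*(u + √(1 + L)))
o*Y(20, 11) = 2088*(20*(1 + 11 + √(1 + 20))) = 2088*(20*(1 + 11 + √21)) = 2088*(20*(12 + √21)) = 2088*(240 + 20*√21) = 501120 + 41760*√21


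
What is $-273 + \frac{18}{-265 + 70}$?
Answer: $- \frac{17751}{65} \approx -273.09$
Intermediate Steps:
$-273 + \frac{18}{-265 + 70} = -273 + \frac{18}{-195} = -273 + 18 \left(- \frac{1}{195}\right) = -273 - \frac{6}{65} = - \frac{17751}{65}$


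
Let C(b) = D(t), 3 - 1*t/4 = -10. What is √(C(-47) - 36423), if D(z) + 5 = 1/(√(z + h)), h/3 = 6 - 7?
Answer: I*√1784965/7 ≈ 190.86*I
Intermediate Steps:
h = -3 (h = 3*(6 - 7) = 3*(-1) = -3)
t = 52 (t = 12 - 4*(-10) = 12 + 40 = 52)
D(z) = -5 + (-3 + z)^(-½) (D(z) = -5 + 1/(√(z - 3)) = -5 + 1/(√(-3 + z)) = -5 + (-3 + z)^(-½))
C(b) = -34/7 (C(b) = -5 + (-3 + 52)^(-½) = -5 + 49^(-½) = -5 + ⅐ = -34/7)
√(C(-47) - 36423) = √(-34/7 - 36423) = √(-254995/7) = I*√1784965/7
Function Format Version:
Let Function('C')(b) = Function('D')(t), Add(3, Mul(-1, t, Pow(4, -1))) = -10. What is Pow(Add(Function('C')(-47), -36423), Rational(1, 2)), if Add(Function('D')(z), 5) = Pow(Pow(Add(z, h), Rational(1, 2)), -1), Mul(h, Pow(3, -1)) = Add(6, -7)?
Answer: Mul(Rational(1, 7), I, Pow(1784965, Rational(1, 2))) ≈ Mul(190.86, I)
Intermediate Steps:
h = -3 (h = Mul(3, Add(6, -7)) = Mul(3, -1) = -3)
t = 52 (t = Add(12, Mul(-4, -10)) = Add(12, 40) = 52)
Function('D')(z) = Add(-5, Pow(Add(-3, z), Rational(-1, 2))) (Function('D')(z) = Add(-5, Pow(Pow(Add(z, -3), Rational(1, 2)), -1)) = Add(-5, Pow(Pow(Add(-3, z), Rational(1, 2)), -1)) = Add(-5, Pow(Add(-3, z), Rational(-1, 2))))
Function('C')(b) = Rational(-34, 7) (Function('C')(b) = Add(-5, Pow(Add(-3, 52), Rational(-1, 2))) = Add(-5, Pow(49, Rational(-1, 2))) = Add(-5, Rational(1, 7)) = Rational(-34, 7))
Pow(Add(Function('C')(-47), -36423), Rational(1, 2)) = Pow(Add(Rational(-34, 7), -36423), Rational(1, 2)) = Pow(Rational(-254995, 7), Rational(1, 2)) = Mul(Rational(1, 7), I, Pow(1784965, Rational(1, 2)))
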